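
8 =8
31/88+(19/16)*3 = 689/176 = 3.91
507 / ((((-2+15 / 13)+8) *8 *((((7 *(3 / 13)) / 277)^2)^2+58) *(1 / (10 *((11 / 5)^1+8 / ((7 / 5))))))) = 102329843862545442169 / 8465258104699253452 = 12.09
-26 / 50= -13 / 25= -0.52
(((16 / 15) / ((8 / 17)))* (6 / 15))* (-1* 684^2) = -10604736 / 25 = -424189.44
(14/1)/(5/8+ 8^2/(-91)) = -10192/57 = -178.81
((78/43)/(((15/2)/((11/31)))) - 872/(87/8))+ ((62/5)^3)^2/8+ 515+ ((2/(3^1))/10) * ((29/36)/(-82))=2432995822065285991/5349162375000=454836.79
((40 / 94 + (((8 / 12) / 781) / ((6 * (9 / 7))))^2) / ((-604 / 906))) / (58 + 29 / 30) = -6560580715 / 606073718547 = -0.01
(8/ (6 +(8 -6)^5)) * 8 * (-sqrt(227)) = -25.38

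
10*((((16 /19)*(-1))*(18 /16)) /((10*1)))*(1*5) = -90 /19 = -4.74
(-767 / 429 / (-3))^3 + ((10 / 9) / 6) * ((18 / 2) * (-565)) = -913492846 / 970299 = -941.46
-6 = -6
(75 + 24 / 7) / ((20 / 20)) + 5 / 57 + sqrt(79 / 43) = sqrt(3397) / 43 + 31328 / 399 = 79.87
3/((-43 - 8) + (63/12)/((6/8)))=-3/44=-0.07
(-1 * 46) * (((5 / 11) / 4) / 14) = -115 / 308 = -0.37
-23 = -23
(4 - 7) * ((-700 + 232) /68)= 351 /17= 20.65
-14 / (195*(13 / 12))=-56 / 845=-0.07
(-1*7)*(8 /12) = -14 /3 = -4.67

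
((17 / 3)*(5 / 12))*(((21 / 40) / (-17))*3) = -7 / 32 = -0.22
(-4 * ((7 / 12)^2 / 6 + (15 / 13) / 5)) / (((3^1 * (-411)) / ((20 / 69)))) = 16145 / 59724054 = 0.00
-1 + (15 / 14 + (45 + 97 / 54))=8858 / 189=46.87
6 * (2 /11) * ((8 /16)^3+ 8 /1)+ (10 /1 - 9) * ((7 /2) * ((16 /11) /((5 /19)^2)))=45307 /550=82.38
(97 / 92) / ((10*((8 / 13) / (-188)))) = -59267 / 1840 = -32.21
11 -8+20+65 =88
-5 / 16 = -0.31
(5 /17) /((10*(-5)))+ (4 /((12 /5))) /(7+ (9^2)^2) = -9427 /1674840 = -0.01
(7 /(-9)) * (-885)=2065 /3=688.33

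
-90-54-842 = -986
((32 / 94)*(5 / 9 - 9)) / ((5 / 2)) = -2432 / 2115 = -1.15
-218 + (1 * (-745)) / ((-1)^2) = -963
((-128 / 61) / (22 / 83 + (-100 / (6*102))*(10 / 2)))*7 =11378304 / 427549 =26.61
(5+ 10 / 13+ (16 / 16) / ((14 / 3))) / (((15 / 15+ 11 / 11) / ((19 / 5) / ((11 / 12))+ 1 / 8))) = 186021 / 14560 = 12.78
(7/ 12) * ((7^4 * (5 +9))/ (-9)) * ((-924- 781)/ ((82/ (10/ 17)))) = 1002957725/ 37638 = 26647.48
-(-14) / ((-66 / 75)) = -175 / 11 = -15.91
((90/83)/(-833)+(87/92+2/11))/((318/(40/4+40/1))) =1969912975/11125018212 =0.18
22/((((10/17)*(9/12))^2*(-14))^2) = 7349848/2480625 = 2.96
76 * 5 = 380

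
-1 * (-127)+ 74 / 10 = 672 / 5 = 134.40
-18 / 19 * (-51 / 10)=4.83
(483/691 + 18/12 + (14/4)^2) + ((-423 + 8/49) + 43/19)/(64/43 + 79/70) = -146.26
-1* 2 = -2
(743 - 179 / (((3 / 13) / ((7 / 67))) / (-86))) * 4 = 30849.69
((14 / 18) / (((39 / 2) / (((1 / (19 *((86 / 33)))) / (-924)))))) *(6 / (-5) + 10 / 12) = 11 / 34412040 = 0.00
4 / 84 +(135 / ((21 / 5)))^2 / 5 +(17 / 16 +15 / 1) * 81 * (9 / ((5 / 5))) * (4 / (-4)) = -27054779 / 2352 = -11502.88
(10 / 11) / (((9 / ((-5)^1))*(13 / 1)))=-50 / 1287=-0.04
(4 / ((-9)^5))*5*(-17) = 340 / 59049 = 0.01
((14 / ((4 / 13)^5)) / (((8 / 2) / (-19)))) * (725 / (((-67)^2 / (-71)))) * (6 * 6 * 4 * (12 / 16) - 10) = 124554905859475 / 4596736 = 27096380.10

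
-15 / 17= -0.88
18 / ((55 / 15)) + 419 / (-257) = 3.28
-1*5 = -5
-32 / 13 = -2.46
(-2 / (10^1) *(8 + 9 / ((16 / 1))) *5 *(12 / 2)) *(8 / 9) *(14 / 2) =-959 / 3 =-319.67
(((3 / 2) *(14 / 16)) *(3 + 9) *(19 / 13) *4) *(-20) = -23940 / 13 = -1841.54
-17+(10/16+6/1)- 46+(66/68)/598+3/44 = -25185539/447304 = -56.31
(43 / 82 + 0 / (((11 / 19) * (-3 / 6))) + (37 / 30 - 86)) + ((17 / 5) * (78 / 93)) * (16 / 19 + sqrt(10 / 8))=-5929129 / 72447 + 221 * sqrt(5) / 155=-78.65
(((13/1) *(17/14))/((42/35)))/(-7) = -1105/588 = -1.88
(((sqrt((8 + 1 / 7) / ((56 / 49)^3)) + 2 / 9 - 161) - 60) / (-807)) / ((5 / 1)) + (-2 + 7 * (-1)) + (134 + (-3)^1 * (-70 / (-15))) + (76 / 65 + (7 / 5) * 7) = 11521379 / 94419 - 7 * sqrt(114) / 129120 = 122.02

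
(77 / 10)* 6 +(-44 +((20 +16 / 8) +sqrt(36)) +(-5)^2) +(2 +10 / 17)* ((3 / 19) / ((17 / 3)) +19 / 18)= 58.00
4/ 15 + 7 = 109/ 15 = 7.27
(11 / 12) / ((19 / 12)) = 11 / 19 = 0.58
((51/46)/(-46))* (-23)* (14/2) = 3.88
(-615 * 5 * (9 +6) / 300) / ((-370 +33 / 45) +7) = 9225 / 21736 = 0.42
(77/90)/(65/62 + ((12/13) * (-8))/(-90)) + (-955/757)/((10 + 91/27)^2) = 3032756458712/4044871529997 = 0.75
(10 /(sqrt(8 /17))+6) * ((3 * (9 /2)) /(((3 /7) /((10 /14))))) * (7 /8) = 945 /8+1575 * sqrt(34) /32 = 405.12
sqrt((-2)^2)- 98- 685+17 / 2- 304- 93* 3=-2711 / 2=-1355.50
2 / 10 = 1 / 5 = 0.20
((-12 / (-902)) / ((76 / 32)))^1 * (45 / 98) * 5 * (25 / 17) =135000 / 7137977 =0.02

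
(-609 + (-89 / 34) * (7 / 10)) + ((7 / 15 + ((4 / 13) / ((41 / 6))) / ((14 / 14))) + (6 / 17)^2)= -5639566513 / 9242220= -610.20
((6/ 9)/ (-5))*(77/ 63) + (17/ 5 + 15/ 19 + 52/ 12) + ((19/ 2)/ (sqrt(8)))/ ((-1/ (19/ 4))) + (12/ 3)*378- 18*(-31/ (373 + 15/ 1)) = 757261897/ 497610- 361*sqrt(2)/ 32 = 1505.84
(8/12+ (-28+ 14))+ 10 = -10/3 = -3.33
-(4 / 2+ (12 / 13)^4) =-77858 / 28561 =-2.73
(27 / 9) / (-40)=-3 / 40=-0.08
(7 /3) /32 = 7 /96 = 0.07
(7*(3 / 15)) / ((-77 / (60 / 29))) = -12 / 319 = -0.04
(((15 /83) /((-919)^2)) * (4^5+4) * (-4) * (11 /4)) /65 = -33924 /911281319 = -0.00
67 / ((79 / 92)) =6164 / 79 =78.03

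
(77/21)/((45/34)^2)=12716/6075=2.09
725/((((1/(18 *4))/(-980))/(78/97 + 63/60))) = -94849552.58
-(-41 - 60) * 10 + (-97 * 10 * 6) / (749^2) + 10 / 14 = 567005905 / 561001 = 1010.70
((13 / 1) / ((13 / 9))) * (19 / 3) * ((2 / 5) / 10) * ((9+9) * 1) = 1026 / 25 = 41.04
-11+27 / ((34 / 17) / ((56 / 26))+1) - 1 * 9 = -6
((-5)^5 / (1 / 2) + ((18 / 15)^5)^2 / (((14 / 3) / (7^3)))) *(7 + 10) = -962045169338 / 9765625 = -98513.43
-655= -655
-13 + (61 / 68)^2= -56391 / 4624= -12.20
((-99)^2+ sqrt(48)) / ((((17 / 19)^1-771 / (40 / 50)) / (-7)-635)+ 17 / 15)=-78211980 / 3960601-31920 * sqrt(3) / 3960601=-19.76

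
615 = 615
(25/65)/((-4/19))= -95/52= -1.83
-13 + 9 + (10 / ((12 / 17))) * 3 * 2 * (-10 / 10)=-89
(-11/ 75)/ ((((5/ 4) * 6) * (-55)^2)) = -2/ 309375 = -0.00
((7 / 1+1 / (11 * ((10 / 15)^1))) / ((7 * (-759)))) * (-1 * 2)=157 / 58443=0.00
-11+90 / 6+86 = 90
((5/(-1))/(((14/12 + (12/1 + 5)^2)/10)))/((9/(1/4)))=-25/5223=-0.00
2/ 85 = 0.02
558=558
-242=-242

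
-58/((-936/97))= 2813/468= 6.01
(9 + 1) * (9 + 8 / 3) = 350 / 3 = 116.67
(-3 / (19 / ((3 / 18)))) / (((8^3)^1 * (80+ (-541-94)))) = 1 / 10798080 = 0.00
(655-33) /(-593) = -622 /593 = -1.05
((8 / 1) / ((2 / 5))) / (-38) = -10 / 19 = -0.53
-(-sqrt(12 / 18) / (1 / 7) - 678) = 7 * sqrt(6) / 3 +678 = 683.72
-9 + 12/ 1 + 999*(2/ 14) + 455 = 600.71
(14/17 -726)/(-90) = 6164/765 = 8.06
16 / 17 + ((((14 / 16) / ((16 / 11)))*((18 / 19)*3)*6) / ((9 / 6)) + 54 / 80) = 218477 / 25840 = 8.45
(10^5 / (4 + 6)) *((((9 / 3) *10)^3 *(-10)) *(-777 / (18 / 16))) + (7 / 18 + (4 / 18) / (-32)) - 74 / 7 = 1864799999989.81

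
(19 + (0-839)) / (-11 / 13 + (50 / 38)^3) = -18279235 / 31919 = -572.68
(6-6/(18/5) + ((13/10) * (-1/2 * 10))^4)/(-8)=-85891/384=-223.67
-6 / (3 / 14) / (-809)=28 / 809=0.03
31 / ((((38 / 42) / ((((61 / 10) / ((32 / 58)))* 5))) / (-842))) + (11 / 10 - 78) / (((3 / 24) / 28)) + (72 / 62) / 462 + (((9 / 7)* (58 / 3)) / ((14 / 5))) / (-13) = -532255925435099 / 330169840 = -1612067.07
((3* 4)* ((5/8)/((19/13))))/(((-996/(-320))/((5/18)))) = 6500/14193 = 0.46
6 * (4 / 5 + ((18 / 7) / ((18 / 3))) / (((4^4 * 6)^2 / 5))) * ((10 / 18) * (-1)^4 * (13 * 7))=242.67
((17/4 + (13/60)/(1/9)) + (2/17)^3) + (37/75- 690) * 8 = -5509.85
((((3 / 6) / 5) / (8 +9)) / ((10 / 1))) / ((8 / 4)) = 1 / 3400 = 0.00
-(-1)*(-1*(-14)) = 14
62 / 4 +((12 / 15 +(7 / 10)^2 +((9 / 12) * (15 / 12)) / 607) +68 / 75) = 17.70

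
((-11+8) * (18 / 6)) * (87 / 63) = -87 / 7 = -12.43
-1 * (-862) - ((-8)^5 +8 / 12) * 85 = 2786085.33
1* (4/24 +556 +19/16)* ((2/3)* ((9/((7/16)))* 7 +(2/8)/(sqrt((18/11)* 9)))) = 26753* sqrt(22)/5184 +53506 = 53530.21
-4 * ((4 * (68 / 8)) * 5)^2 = -115600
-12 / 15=-4 / 5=-0.80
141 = 141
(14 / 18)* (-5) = -3.89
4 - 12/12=3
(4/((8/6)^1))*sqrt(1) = 3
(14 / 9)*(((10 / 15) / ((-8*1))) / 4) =-7 / 216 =-0.03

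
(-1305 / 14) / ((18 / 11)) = -1595 / 28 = -56.96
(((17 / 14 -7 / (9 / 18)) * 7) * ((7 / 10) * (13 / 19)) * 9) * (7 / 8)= -1026207 / 3040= -337.57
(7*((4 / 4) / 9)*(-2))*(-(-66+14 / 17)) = -101.39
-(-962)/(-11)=-962/11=-87.45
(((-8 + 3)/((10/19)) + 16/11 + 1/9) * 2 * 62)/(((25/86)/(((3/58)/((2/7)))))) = -14659001/23925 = -612.71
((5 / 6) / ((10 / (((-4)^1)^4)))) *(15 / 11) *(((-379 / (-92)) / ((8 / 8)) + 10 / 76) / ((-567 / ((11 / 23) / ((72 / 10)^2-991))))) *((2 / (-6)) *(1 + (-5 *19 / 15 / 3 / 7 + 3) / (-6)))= -515216000 / 25289120853927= -0.00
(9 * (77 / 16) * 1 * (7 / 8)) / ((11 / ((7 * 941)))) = 2904867 / 128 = 22694.27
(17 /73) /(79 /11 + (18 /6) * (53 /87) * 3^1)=0.02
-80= -80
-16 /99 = -0.16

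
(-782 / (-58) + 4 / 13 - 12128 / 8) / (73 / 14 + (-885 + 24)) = 7928662 / 4516837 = 1.76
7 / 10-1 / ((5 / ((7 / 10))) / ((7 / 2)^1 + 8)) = -91 / 100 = -0.91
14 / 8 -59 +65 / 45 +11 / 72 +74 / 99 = -14495 / 264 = -54.91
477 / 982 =0.49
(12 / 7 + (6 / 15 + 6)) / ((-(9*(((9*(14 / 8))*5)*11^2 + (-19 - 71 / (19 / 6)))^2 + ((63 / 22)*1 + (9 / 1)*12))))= -18044224 / 1801434187887705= -0.00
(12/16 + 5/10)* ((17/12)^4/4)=1.26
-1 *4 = -4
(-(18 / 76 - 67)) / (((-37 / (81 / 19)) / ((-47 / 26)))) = 9658359 / 694564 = 13.91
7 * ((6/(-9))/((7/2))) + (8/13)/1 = -28/39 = -0.72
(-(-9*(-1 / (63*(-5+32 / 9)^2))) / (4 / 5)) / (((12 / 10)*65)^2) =-45 / 3198832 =-0.00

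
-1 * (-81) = 81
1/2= 0.50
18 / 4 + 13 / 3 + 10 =113 / 6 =18.83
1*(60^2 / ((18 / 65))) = 13000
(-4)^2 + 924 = 940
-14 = -14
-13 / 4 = -3.25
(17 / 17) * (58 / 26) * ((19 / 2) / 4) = 5.30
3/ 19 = 0.16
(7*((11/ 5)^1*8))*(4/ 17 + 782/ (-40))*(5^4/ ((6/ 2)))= -8427650/ 17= -495744.12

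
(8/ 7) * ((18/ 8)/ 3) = 6/ 7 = 0.86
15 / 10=3 / 2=1.50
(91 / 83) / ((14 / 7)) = 91 / 166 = 0.55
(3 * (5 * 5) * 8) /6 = 100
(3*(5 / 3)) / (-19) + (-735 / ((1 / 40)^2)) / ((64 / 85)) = -29675630 / 19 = -1561875.26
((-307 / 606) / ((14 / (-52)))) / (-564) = -3991 / 1196244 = -0.00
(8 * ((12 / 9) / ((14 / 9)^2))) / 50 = 108 / 1225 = 0.09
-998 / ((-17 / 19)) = 18962 / 17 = 1115.41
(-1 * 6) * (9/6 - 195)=1161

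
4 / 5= 0.80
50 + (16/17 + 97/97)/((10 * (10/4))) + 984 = 439483/425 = 1034.08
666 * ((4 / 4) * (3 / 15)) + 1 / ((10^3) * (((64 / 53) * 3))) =25574453 / 192000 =133.20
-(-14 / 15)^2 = -196 / 225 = -0.87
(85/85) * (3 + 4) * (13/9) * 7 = 637/9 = 70.78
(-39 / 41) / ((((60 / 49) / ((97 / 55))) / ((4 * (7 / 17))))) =-432523 / 191675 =-2.26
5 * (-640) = -3200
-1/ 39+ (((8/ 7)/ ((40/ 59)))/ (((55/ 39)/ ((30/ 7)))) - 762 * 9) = -720274351/ 105105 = -6852.90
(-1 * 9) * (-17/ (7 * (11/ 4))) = 612/ 77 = 7.95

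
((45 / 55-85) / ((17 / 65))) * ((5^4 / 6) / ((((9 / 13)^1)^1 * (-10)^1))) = 48904375 / 10098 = 4842.98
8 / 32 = 1 / 4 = 0.25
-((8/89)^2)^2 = -4096/62742241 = -0.00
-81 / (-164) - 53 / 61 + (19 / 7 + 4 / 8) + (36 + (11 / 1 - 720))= -46930011 / 70028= -670.16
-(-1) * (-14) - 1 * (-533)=519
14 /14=1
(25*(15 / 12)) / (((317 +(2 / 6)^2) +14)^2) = 405 / 1420864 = 0.00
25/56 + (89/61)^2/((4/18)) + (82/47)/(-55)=5383280613/538651960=9.99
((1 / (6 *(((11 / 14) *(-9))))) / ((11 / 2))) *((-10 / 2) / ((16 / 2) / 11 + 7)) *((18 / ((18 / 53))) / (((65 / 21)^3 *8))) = 127253 / 205419500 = 0.00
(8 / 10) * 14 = 56 / 5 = 11.20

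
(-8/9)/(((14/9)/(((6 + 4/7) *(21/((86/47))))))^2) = -189306882/90601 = -2089.46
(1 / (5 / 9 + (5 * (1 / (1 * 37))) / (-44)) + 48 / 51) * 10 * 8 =6057664 / 27523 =220.09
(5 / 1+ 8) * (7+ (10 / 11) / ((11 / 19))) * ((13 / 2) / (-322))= -175253 / 77924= -2.25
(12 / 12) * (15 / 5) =3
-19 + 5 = -14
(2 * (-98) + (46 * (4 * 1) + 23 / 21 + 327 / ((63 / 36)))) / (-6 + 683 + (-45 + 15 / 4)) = 14780 / 53403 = 0.28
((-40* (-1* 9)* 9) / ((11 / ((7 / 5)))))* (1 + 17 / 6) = 17388 / 11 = 1580.73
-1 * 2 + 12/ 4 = 1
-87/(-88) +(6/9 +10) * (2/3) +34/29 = 212963/22968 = 9.27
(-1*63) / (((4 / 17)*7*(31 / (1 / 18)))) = -17 / 248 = -0.07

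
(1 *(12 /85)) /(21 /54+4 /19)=4104 /17425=0.24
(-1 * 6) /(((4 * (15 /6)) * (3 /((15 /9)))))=-1 /3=-0.33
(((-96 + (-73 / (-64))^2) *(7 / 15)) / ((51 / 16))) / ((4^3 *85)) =-2715209 / 1065369600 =-0.00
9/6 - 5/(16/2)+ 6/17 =167/136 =1.23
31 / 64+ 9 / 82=1559 / 2624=0.59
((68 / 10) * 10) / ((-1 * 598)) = -34 / 299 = -0.11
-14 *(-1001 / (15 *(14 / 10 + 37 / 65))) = 474.43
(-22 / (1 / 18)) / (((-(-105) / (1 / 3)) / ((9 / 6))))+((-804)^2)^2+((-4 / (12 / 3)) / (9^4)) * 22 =95953821782000764 / 229635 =417853645054.11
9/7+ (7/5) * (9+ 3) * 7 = 4161/35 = 118.89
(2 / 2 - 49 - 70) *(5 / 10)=-59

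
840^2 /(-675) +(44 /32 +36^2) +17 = 6457 /24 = 269.04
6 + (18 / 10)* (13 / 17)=7.38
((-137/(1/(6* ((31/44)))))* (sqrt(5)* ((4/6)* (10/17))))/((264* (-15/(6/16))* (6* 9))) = 4247* sqrt(5)/10663488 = 0.00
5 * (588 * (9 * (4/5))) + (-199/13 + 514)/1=281667/13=21666.69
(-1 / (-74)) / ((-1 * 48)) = -1 / 3552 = -0.00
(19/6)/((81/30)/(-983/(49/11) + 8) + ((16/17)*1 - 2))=-52105/17631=-2.96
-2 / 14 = -1 / 7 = -0.14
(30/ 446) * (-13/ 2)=-195/ 446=-0.44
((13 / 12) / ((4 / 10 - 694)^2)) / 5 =65 / 144324288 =0.00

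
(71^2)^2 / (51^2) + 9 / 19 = 482845348 / 49419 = 9770.44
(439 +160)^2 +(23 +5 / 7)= 2511773 / 7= 358824.71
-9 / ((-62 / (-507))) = -73.60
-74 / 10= -37 / 5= -7.40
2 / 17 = 0.12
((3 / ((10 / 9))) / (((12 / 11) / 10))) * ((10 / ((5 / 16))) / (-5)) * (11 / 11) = -158.40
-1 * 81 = -81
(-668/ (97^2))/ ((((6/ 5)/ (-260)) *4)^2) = -208.30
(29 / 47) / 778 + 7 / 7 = 36595 / 36566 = 1.00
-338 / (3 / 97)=-32786 / 3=-10928.67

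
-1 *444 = -444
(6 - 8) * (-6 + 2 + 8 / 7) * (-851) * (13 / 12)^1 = -110630 / 21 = -5268.10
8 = 8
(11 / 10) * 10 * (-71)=-781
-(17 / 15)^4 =-83521 / 50625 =-1.65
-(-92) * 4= 368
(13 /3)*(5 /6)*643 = 41795 /18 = 2321.94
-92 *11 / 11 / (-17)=5.41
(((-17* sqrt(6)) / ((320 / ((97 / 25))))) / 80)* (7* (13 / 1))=-150059* sqrt(6) / 640000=-0.57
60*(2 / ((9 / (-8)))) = -320 / 3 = -106.67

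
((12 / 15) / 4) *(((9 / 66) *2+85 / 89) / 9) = 1202 / 44055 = 0.03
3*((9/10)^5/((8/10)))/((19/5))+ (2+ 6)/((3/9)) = 7473147/304000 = 24.58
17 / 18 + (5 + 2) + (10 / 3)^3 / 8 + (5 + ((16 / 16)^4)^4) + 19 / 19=1057 / 54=19.57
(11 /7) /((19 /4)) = 0.33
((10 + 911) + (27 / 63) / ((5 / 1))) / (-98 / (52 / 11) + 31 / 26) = -209547 / 4445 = -47.14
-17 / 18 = -0.94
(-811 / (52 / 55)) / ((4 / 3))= -133815 / 208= -643.34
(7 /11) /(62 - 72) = -7 /110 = -0.06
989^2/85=978121/85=11507.31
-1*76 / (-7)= 76 / 7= 10.86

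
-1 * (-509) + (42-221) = 330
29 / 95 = 0.31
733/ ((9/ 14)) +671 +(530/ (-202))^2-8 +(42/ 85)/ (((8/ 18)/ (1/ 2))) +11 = 56863295921/ 31215060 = 1821.66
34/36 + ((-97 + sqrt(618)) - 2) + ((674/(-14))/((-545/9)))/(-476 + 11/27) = -86466026513/881791470 + sqrt(618) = -73.20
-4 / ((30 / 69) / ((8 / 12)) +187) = -0.02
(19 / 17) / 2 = 19 / 34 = 0.56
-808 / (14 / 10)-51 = -628.14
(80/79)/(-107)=-0.01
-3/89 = -0.03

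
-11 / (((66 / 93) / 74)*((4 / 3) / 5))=-17205 / 4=-4301.25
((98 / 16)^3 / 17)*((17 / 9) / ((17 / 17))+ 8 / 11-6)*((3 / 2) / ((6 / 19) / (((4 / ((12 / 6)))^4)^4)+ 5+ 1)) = -4792549664 / 419129271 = -11.43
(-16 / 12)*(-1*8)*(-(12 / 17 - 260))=141056 / 51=2765.80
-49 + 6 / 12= -97 / 2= -48.50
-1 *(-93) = 93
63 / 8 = 7.88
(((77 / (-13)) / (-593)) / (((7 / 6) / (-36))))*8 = -19008 / 7709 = -2.47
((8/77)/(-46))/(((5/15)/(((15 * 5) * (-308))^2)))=-83160000/23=-3615652.17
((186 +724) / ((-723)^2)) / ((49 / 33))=1430 / 1219701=0.00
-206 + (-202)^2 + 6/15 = 202992/5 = 40598.40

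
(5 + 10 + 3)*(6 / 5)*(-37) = -3996 / 5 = -799.20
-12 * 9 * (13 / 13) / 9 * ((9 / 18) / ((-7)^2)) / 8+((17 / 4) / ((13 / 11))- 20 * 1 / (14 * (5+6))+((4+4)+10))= 150307 / 7007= 21.45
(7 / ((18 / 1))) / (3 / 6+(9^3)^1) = 7 / 13131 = 0.00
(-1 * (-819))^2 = 670761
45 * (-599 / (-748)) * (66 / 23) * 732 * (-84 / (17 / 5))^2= 5220838476000 / 112999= 46202519.28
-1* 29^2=-841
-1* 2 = -2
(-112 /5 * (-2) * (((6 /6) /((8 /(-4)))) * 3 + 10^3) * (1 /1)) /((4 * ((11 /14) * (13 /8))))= 6262592 /715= 8758.87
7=7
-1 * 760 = -760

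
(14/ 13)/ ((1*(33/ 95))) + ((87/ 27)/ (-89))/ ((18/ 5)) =6371245/ 2061774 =3.09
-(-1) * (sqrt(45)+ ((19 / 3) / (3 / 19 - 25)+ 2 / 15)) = -287 / 2360+ 3 * sqrt(5) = 6.59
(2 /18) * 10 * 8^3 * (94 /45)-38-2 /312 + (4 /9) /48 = 1211317 /1053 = 1150.35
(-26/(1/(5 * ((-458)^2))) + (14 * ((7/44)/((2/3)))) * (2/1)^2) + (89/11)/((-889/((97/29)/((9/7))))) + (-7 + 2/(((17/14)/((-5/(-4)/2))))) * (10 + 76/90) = -845144493539356/30992445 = -27269371.41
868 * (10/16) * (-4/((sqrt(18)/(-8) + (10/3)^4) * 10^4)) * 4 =-22498560/3199940951 - 8542422 * sqrt(2)/399992618875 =-0.01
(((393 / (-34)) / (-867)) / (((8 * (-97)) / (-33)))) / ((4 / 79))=341517 / 30499904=0.01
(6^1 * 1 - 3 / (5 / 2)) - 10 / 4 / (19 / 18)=231 / 95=2.43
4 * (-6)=-24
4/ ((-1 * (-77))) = 4/ 77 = 0.05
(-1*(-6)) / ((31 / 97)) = 582 / 31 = 18.77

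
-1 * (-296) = 296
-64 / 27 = -2.37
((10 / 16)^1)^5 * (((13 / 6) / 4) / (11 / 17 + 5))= 690625 / 75497472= 0.01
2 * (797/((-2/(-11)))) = 8767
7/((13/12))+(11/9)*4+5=1913/117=16.35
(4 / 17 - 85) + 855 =13094 / 17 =770.24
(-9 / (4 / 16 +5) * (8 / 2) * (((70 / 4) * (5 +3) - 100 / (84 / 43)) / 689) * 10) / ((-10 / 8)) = 238720 / 33761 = 7.07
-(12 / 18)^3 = -8 / 27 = -0.30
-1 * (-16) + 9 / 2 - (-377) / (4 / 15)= 5737 / 4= 1434.25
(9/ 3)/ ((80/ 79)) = 237/ 80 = 2.96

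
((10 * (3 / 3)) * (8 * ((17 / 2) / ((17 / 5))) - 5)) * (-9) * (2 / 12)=-225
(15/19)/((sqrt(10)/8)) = 12 *sqrt(10)/19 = 2.00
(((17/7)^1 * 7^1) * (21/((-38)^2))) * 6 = 1071/722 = 1.48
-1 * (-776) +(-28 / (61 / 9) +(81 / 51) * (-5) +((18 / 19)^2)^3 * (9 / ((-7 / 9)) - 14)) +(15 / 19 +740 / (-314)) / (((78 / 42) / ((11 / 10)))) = 1037870793174458883 / 1394027696830678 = 744.51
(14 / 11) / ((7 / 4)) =8 / 11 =0.73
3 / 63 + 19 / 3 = 134 / 21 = 6.38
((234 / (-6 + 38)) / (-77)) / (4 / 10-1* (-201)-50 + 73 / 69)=-3105 / 4984672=-0.00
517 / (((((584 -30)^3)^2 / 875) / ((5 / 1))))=2261875 / 28910698749983296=0.00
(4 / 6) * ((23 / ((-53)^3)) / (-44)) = 23 / 9825882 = 0.00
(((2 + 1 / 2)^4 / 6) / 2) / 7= 625 / 1344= 0.47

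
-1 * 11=-11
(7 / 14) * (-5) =-5 / 2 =-2.50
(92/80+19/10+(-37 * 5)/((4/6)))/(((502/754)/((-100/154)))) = 940615/3514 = 267.68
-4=-4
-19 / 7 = -2.71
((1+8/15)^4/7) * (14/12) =0.92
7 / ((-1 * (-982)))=7 / 982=0.01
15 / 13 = 1.15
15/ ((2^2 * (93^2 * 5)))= 1/ 11532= 0.00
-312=-312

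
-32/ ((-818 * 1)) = 16/ 409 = 0.04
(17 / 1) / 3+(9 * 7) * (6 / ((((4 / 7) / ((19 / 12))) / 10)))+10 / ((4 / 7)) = 10496.92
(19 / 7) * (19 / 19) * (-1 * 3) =-57 / 7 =-8.14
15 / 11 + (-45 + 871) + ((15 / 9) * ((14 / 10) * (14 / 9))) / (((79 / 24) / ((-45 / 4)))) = 708199 / 869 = 814.96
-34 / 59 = -0.58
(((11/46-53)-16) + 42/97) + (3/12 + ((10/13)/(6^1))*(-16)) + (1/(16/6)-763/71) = -3978431185/49421112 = -80.50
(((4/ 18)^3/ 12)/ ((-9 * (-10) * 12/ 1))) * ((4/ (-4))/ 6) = -1/ 7085880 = -0.00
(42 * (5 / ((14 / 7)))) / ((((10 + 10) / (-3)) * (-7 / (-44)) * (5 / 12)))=-1188 / 5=-237.60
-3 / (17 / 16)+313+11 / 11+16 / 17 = 5306 / 17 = 312.12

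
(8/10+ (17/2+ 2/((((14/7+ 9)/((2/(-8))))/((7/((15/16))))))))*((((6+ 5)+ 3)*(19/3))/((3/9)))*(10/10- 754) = -98713531/55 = -1794791.47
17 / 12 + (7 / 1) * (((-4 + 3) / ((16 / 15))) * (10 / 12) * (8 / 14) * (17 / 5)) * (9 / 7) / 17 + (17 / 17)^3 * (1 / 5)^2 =2743 / 4200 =0.65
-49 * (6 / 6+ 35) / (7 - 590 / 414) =-182574 / 577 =-316.42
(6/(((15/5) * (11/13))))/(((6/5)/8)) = 520/33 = 15.76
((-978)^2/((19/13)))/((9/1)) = 1381588/19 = 72715.16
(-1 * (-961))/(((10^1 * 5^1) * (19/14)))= 6727/475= 14.16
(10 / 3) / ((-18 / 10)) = -50 / 27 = -1.85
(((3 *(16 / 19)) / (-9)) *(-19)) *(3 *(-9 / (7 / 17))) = -2448 / 7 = -349.71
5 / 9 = 0.56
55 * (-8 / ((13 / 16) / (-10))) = 70400 / 13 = 5415.38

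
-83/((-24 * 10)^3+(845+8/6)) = 0.00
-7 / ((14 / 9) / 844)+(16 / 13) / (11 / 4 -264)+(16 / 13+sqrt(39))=-51579174 / 13585+sqrt(39)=-3790.53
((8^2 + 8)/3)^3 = 13824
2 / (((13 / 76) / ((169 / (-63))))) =-1976 / 63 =-31.37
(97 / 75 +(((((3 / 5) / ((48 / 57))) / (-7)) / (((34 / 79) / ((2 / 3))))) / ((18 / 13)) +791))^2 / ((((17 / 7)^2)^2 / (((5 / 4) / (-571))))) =-22573669021396642681 / 571589992355328000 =-39.49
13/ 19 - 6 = -101/ 19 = -5.32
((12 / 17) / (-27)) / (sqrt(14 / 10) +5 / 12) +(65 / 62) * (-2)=-2914745 / 1396023 - 64 * sqrt(35) / 15011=-2.11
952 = 952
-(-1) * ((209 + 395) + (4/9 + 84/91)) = 70828/117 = 605.37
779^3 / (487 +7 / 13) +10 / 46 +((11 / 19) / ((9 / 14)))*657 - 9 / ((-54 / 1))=4030821140542 / 4154559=970216.37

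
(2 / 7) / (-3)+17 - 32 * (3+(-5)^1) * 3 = 4387 / 21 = 208.90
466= 466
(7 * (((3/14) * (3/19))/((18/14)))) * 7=1.29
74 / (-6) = -37 / 3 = -12.33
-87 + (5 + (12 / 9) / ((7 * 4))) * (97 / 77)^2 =-9834929 / 124509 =-78.99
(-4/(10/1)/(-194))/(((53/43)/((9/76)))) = 387/1953580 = 0.00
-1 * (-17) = 17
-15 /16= -0.94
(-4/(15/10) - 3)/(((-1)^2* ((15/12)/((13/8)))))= -221/30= -7.37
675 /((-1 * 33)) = -225 /11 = -20.45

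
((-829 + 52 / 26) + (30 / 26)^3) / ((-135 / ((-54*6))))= -21762528 / 10985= -1981.11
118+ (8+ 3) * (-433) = -4645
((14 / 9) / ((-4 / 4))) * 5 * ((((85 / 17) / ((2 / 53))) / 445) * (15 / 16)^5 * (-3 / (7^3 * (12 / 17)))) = 380109375 / 18291359744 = 0.02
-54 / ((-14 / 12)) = 324 / 7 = 46.29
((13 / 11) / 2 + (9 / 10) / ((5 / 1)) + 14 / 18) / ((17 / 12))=15332 / 14025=1.09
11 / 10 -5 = -39 / 10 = -3.90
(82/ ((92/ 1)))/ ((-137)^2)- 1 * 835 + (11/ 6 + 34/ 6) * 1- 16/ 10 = -1789558356/ 2158435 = -829.10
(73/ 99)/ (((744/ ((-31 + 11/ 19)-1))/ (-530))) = 3849655/ 233244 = 16.50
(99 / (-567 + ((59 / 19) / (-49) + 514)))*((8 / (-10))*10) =368676 / 24701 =14.93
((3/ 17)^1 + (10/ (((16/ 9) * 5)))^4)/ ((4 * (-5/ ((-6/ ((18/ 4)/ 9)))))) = 74295/ 69632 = 1.07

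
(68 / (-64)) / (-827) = 17 / 13232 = 0.00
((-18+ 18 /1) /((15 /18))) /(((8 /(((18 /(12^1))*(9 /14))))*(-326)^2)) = 0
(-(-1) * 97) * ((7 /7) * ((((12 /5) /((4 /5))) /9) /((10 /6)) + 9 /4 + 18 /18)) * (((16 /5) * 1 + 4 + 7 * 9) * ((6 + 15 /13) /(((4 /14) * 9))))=13071429 /200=65357.14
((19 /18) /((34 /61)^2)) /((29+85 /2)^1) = 70699 /1487772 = 0.05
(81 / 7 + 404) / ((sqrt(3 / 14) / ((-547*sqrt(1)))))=-1591223*sqrt(42) / 21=-491062.08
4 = 4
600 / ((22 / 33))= 900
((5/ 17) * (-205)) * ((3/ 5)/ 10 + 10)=-20623/ 34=-606.56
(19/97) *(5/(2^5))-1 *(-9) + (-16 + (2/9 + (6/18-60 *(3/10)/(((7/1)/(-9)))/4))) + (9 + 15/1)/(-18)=-383567/195552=-1.96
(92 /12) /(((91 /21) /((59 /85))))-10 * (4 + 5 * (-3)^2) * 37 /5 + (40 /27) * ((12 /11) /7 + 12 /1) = -920644363 /255255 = -3606.76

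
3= 3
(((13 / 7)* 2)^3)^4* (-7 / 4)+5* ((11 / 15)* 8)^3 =-16102288943848661504 / 1334695551525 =-12064390.96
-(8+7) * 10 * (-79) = 11850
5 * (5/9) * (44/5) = 220/9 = 24.44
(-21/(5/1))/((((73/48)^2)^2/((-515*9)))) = 103338934272/28398241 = 3638.92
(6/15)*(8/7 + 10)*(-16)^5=-4673653.03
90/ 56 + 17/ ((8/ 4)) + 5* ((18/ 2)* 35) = 44383/ 28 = 1585.11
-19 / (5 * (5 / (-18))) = 342 / 25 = 13.68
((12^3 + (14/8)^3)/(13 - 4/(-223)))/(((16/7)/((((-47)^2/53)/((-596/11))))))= -4207846530965/93900763136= -44.81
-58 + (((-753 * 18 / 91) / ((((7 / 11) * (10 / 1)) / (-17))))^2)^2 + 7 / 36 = 92857902285080931745998211 / 3704590830622500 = 25065629790.34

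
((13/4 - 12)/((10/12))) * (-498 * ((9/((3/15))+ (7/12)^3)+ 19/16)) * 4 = 46570055/48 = 970209.48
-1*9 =-9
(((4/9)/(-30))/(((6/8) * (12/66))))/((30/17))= -374/6075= -0.06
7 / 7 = 1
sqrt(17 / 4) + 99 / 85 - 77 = -6446 / 85 + sqrt(17) / 2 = -73.77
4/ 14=2/ 7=0.29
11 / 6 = 1.83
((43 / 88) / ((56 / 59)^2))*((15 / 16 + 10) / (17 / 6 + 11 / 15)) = 56131125 / 33746944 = 1.66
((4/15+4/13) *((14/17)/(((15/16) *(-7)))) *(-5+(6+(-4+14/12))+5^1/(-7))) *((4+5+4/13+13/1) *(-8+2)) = -3177472/129285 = -24.58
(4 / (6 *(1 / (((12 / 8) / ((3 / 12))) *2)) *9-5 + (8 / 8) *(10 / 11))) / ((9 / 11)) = 968 / 81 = 11.95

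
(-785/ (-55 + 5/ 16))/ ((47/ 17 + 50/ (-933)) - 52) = -39842832/ 136809925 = -0.29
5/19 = 0.26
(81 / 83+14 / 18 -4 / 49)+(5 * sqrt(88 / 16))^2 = 139.17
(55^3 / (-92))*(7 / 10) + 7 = -231637 / 184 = -1258.90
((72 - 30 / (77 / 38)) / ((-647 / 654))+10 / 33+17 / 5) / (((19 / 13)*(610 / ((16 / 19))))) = -0.05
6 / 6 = 1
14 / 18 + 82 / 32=481 / 144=3.34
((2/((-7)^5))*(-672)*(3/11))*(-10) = -5760/26411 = -0.22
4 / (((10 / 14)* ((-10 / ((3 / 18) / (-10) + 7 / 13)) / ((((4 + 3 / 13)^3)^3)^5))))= -47217551586722628497939301150457477067908475259150463898549787700176239013671875 / 10460331703633494863985332768922716638017126572191254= -4513963125119748035007103000.00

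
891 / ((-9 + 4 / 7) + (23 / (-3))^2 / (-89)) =-4995837 / 50962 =-98.03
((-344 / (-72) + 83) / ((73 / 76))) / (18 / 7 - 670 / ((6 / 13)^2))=-840560 / 28906613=-0.03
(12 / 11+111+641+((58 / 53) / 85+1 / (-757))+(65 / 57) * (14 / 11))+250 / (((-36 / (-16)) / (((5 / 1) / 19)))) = 5027836827071 / 6414746085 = 783.79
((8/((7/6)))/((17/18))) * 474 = 409536/119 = 3441.48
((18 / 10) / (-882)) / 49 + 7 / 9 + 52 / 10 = 1291729 / 216090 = 5.98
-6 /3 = -2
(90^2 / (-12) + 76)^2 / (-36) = -358801 / 36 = -9966.69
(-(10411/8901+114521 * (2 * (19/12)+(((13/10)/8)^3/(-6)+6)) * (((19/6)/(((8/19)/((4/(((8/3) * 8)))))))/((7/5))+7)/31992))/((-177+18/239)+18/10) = 255482071982600409439/169540599638340403200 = 1.51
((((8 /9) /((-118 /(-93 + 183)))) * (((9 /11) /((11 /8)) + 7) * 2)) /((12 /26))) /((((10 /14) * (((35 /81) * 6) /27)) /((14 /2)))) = -81287388 /35695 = -2277.28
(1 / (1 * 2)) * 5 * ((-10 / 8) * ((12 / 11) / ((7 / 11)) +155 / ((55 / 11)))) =-5725 / 56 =-102.23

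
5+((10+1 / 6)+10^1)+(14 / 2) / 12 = 103 / 4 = 25.75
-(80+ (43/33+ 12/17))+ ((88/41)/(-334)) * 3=-315083981/3841167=-82.03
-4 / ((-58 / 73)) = 146 / 29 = 5.03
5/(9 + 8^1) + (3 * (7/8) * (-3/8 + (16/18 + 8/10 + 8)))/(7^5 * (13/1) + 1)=1049160607/3565789440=0.29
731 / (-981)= -731 / 981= -0.75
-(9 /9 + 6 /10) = -1.60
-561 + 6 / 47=-26361 / 47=-560.87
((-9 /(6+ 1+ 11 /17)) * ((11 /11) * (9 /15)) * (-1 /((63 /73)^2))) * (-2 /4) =-0.47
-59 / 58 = -1.02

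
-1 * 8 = -8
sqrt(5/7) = 0.85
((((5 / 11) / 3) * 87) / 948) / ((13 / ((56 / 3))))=2030 / 101673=0.02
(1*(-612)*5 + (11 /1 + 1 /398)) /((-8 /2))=1213501 /1592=762.25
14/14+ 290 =291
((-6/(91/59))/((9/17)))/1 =-2006/273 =-7.35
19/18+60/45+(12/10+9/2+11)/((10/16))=13099/450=29.11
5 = 5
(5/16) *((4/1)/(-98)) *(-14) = 5/28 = 0.18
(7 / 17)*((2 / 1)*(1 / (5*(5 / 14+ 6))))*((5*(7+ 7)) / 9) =2744 / 13617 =0.20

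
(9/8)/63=1/56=0.02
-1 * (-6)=6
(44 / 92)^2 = 121 / 529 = 0.23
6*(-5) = -30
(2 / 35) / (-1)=-0.06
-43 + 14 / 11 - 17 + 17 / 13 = -8211 / 143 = -57.42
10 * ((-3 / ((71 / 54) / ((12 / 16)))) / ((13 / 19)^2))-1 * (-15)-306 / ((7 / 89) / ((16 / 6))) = -10396.41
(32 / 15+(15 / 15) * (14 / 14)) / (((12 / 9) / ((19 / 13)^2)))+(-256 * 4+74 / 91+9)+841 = -3978831 / 23660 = -168.17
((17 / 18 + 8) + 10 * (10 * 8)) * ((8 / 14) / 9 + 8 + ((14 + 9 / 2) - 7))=35892865 / 2268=15825.78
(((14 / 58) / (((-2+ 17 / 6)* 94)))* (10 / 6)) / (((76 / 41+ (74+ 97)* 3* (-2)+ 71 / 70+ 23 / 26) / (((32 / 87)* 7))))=-14625520 / 1130671376553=-0.00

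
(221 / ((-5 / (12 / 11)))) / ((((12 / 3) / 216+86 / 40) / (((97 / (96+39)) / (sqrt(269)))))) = -1028976 * sqrt(269) / 17324945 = -0.97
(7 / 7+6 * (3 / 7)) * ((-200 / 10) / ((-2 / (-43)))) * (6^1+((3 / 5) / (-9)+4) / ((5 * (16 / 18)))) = -296055 / 28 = -10573.39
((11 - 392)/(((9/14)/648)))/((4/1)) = -96012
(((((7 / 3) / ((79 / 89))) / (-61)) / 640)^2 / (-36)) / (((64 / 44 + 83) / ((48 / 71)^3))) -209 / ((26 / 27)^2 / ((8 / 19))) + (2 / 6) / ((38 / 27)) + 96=39792247199195568926191 / 29752685005626031378800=1.34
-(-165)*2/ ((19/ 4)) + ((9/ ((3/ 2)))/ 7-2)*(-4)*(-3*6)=-1704/ 133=-12.81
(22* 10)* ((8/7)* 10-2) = 14520/7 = 2074.29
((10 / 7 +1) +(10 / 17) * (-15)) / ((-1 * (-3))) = -761 / 357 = -2.13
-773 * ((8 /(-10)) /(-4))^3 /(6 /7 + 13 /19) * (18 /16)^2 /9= -925281 /1640000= -0.56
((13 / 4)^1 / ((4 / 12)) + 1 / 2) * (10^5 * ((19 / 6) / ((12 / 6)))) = 4868750 / 3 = 1622916.67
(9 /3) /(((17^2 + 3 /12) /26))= 24 /89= 0.27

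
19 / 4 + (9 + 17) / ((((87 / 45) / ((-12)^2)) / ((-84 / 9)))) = -2096089 / 116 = -18069.73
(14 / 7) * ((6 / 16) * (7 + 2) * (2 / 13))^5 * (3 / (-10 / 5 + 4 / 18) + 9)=129140163 / 233971712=0.55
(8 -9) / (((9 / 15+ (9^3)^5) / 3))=-5 / 343151886824416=-0.00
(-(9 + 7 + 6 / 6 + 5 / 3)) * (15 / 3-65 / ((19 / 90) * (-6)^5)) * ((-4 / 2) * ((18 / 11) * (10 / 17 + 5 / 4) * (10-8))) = 36194375 / 31977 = 1131.89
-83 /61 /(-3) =83 /183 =0.45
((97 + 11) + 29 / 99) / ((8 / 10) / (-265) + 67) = 14205325 / 8788329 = 1.62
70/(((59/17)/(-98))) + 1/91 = -10612361/5369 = -1976.60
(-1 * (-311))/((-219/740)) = -230140/219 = -1050.87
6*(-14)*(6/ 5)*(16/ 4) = -2016/ 5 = -403.20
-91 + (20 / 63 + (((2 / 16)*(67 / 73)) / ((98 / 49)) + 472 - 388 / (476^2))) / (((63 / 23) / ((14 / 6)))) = 1251556221649 / 4019231664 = 311.39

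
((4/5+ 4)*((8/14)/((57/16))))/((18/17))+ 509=509.73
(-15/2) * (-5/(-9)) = -25/6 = -4.17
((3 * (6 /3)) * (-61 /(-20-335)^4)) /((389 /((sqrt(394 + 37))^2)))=-0.00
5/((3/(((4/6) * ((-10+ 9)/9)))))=-10/81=-0.12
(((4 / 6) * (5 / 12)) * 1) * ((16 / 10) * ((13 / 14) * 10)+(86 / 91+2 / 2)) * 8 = 30580 / 819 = 37.34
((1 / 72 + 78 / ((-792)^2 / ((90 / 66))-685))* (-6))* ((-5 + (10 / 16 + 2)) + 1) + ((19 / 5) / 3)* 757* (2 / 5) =704878220447 / 1837234400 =383.66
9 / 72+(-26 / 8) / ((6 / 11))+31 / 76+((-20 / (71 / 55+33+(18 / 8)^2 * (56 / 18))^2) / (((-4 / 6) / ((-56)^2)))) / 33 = -118461674197 / 27633162468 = -4.29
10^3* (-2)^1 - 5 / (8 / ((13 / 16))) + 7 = -255169 / 128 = -1993.51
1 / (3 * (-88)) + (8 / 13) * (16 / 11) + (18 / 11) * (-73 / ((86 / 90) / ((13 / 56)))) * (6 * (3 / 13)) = -40588501 / 1033032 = -39.29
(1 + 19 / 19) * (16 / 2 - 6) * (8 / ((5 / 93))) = 2976 / 5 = 595.20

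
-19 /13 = -1.46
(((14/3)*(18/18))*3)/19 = 14/19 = 0.74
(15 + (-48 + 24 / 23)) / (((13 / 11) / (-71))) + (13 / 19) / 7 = 76350542 / 39767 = 1919.95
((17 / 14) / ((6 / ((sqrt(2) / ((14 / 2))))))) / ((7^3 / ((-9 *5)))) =-255 *sqrt(2) / 67228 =-0.01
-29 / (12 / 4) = -29 / 3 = -9.67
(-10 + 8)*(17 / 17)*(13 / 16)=-13 / 8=-1.62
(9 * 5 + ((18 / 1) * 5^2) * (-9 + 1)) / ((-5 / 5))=3555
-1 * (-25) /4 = 25 /4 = 6.25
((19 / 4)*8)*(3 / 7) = 114 / 7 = 16.29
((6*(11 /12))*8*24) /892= 264 /223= 1.18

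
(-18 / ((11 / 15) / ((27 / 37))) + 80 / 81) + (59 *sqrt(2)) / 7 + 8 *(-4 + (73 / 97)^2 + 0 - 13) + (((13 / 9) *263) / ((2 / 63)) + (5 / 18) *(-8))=59 *sqrt(2) / 7 + 7330256012351 / 620373006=11827.80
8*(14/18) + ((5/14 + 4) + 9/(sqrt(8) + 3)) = 4735/126 - 18*sqrt(2) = 12.12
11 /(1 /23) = 253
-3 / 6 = -1 / 2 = -0.50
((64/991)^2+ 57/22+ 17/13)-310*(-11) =958880507831/280875166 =3413.90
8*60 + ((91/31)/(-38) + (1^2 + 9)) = 577129/1178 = 489.92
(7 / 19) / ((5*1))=7 / 95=0.07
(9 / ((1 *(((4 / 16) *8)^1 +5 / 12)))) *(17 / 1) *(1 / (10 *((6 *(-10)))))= -153 / 1450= -0.11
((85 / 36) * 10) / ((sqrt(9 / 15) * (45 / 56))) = 2380 * sqrt(15) / 243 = 37.93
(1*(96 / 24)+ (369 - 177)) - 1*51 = 145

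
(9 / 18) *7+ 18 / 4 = 8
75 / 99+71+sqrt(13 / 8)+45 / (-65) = sqrt(26) / 4+30487 / 429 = 72.34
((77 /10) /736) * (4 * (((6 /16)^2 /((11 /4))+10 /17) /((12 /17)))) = 13391 /353280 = 0.04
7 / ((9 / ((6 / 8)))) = 7 / 12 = 0.58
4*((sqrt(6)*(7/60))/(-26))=-7*sqrt(6)/390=-0.04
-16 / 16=-1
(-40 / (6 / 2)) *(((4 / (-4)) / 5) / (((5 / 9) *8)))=3 / 5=0.60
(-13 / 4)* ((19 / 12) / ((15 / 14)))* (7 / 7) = -1729 / 360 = -4.80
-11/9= -1.22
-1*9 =-9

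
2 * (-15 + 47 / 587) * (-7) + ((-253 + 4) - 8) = -28247 / 587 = -48.12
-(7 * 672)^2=-22127616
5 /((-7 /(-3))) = 2.14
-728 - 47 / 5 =-3687 / 5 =-737.40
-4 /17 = -0.24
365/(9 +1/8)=40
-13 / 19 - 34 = -659 / 19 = -34.68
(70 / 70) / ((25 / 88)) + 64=1688 / 25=67.52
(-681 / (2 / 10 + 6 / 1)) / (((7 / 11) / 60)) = -2247300 / 217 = -10356.22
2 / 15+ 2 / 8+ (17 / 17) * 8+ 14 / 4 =11.88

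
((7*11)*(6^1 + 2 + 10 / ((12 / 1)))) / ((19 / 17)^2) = 1179409 / 2166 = 544.51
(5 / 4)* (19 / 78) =95 / 312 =0.30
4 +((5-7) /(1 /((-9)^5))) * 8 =944788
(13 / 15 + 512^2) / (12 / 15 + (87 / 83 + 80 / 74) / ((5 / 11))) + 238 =12135831365 / 252639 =48036.25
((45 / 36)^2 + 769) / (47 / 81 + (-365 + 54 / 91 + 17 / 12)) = -90877059 / 42741148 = -2.13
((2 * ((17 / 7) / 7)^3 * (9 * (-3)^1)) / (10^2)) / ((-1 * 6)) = 44217 / 11764900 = 0.00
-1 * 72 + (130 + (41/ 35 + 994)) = 36861/ 35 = 1053.17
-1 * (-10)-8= 2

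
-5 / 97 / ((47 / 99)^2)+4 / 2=379541 / 214273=1.77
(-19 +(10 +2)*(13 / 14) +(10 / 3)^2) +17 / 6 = 767 / 126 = 6.09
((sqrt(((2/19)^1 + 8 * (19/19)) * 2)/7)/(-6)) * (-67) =67 * sqrt(1463)/399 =6.42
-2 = -2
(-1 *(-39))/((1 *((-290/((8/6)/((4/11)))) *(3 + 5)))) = -143/2320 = -0.06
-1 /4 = -0.25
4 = 4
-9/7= -1.29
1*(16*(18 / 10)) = 144 / 5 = 28.80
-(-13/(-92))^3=-2197/778688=-0.00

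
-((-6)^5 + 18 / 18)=7775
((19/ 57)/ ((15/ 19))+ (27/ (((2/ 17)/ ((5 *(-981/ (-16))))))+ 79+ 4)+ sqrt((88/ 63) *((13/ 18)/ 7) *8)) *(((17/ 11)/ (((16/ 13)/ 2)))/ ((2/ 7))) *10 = 1105 *sqrt(286)/ 198+ 14265154631/ 2304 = 6191567.74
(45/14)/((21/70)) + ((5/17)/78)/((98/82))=696355/64974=10.72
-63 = -63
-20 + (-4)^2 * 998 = 15948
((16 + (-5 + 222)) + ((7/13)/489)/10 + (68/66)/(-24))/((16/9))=977399807/7458880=131.04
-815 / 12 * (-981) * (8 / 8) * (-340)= -22652925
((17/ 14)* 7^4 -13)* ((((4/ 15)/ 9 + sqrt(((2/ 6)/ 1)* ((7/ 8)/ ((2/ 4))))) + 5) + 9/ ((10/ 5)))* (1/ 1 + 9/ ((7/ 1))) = 7740* sqrt(21)/ 7 + 442556/ 7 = 68289.31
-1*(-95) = 95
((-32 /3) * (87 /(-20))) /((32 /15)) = 21.75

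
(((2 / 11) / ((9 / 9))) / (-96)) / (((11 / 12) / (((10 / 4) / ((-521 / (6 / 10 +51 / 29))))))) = 0.00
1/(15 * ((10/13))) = 13/150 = 0.09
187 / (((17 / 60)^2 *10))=3960 / 17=232.94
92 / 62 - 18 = -512 / 31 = -16.52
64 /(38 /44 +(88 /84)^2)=620928 /19027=32.63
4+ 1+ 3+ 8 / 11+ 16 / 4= 140 / 11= 12.73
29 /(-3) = -29 /3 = -9.67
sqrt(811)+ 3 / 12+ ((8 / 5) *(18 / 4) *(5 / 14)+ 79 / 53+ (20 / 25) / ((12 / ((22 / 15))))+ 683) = sqrt(811)+ 229526123 / 333900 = 715.89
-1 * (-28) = 28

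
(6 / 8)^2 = 9 / 16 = 0.56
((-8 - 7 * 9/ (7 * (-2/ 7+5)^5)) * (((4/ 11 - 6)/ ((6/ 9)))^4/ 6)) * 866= -13917512595199039/ 2357947691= -5902383.95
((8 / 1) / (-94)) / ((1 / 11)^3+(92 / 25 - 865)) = 66550 / 673519353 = 0.00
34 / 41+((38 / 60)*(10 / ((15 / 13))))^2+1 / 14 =36066091 / 1162350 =31.03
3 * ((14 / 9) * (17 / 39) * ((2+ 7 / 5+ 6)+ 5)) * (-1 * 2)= -3808 / 65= -58.58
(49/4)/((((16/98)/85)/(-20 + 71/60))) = -46082393/384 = -120006.23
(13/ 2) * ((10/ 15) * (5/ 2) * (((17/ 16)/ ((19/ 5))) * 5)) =15.15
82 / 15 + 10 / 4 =239 / 30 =7.97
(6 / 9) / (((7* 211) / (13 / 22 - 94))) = -685 / 16247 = -0.04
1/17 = 0.06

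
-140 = -140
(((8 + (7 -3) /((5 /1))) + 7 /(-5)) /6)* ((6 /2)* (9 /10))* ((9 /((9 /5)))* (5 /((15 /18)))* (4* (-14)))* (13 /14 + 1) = -53946 /5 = -10789.20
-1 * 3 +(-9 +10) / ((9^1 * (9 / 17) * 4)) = -955 / 324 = -2.95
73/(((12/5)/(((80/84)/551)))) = 0.05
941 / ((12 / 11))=10351 / 12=862.58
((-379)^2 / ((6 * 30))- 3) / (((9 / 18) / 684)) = 5437838 / 5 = 1087567.60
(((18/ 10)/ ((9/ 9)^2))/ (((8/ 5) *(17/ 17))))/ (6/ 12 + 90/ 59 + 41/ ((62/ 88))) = 5487/ 293708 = 0.02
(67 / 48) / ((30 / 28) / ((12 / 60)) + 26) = 469 / 10536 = 0.04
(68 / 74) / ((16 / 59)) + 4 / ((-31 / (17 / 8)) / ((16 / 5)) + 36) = 1112463 / 316424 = 3.52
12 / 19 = 0.63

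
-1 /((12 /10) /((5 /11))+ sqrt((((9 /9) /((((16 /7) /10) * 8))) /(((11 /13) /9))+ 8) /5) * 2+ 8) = -1170400 /11237181+ 500 * sqrt(534985) /11237181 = -0.07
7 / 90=0.08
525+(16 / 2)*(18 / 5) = 2769 / 5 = 553.80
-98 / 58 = -49 / 29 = -1.69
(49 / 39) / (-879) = -49 / 34281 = -0.00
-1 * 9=-9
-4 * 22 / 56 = -11 / 7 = -1.57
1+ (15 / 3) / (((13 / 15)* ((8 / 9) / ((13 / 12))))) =257 / 32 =8.03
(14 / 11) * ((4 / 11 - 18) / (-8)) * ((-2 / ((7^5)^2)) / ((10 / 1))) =-97 / 48827864470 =-0.00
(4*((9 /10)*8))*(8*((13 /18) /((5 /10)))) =1664 /5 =332.80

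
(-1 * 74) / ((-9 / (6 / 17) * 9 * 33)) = 148 / 15147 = 0.01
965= 965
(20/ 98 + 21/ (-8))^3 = -854670349/ 60236288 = -14.19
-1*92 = -92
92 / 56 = 23 / 14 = 1.64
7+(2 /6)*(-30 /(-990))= 694 /99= 7.01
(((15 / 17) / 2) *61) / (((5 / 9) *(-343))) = -1647 / 11662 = -0.14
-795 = -795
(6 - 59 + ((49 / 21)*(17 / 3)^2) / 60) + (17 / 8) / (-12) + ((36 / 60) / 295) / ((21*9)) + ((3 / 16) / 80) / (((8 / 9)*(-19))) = -1689911486587 / 32543078400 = -51.93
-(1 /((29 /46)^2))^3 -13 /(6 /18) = -32672406415 /594823321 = -54.93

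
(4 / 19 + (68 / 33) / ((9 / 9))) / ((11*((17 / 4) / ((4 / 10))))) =11392 / 586245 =0.02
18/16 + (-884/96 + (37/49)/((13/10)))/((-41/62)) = 14.17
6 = 6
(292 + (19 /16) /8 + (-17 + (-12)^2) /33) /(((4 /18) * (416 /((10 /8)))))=18754365 /4685824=4.00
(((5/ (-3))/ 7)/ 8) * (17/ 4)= -85/ 672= -0.13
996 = 996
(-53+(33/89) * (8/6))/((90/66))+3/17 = -869846/22695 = -38.33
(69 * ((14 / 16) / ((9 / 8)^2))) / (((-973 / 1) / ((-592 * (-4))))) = -435712 / 3753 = -116.10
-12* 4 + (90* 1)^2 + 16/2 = 8060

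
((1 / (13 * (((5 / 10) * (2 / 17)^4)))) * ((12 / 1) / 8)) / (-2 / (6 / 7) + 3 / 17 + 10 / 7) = -89450991 / 54080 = -1654.05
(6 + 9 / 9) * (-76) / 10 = -266 / 5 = -53.20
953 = 953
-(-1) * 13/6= 13/6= 2.17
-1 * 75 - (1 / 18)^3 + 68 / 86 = -18609955 / 250776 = -74.21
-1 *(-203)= 203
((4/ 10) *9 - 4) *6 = -12/ 5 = -2.40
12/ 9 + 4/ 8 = 11/ 6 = 1.83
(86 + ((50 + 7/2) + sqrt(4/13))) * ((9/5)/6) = 3 * sqrt(13)/65 + 837/20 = 42.02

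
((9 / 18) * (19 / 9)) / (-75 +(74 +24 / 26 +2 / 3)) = 247 / 138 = 1.79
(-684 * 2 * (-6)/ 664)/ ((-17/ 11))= -8.00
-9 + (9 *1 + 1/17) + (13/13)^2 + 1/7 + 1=262/119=2.20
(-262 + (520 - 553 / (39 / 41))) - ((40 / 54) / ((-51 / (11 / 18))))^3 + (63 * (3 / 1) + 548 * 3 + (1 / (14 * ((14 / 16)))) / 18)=1830390596225526854 / 1212463801385109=1509.65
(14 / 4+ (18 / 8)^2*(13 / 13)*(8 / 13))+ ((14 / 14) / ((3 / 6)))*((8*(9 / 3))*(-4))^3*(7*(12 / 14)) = -138018730 / 13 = -10616825.38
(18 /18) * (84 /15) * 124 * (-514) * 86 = -30695257.60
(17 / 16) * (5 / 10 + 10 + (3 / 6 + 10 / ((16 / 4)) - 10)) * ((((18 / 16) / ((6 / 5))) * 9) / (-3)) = -5355 / 512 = -10.46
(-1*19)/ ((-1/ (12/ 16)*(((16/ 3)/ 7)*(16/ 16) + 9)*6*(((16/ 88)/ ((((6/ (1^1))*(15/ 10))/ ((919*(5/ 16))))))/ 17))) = 671517/ 941975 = 0.71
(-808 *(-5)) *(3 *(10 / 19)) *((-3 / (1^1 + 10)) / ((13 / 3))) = -1090800 / 2717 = -401.47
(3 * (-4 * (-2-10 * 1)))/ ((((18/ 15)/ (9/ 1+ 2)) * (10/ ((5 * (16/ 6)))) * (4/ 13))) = 5720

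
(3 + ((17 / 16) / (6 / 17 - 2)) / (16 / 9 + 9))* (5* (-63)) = -5749515 / 6208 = -926.15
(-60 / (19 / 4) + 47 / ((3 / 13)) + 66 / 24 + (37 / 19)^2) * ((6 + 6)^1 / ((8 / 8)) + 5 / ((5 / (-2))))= 4279525 / 2166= 1975.77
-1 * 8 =-8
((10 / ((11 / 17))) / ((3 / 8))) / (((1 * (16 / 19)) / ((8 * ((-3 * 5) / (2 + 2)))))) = -16150 / 11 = -1468.18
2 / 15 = 0.13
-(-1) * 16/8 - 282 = -280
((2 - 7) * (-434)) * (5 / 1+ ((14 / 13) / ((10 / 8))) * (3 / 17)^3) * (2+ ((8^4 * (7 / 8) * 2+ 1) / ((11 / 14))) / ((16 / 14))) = 121860893210301 / 1405118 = 86726448.04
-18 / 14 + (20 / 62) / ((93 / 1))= -25877 / 20181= -1.28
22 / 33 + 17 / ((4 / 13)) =671 / 12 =55.92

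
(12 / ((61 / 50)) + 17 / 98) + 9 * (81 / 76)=4452787 / 227164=19.60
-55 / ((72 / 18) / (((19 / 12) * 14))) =-7315 / 24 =-304.79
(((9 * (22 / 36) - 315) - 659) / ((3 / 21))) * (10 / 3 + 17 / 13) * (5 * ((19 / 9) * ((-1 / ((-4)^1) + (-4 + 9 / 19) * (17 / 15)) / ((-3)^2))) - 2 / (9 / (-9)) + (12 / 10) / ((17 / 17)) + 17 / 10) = -464217397 / 29160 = -15919.66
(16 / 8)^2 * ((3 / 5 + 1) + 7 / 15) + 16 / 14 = 988 / 105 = 9.41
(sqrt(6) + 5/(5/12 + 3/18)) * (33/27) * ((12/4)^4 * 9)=891 * sqrt(6) + 53460/7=9819.64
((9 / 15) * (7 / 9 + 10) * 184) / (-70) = -17.00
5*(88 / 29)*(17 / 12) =1870 / 87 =21.49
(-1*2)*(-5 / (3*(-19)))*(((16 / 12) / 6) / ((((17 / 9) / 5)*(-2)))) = 50 / 969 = 0.05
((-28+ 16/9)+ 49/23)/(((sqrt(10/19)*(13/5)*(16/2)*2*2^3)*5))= -4987*sqrt(190)/3444480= -0.02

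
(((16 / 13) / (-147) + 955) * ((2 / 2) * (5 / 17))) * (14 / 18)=9124945 / 41769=218.46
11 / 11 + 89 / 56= 145 / 56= 2.59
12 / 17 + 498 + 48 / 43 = 365370 / 731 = 499.82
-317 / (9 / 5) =-1585 / 9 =-176.11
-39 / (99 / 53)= -689 / 33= -20.88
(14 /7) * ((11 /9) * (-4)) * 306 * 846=-2531232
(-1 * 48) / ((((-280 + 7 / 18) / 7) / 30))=25920 / 719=36.05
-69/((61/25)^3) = -1078125/226981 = -4.75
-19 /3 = -6.33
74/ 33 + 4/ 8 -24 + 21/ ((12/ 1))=-2575/ 132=-19.51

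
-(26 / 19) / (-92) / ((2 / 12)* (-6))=-13 / 874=-0.01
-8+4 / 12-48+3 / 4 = -659 / 12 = -54.92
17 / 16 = 1.06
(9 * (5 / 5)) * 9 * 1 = 81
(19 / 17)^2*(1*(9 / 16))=3249 / 4624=0.70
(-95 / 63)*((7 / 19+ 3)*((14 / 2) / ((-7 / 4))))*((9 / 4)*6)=1920 / 7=274.29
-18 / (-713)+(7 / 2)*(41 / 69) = 9005 / 4278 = 2.10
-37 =-37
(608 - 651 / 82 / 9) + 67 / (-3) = 143857 / 246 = 584.78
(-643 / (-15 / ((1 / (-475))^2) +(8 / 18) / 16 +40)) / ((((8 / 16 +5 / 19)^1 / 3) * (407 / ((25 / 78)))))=10995300 / 18694403056901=0.00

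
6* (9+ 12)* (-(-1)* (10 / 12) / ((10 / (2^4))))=168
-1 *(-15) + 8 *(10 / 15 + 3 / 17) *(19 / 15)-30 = -4939 / 765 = -6.46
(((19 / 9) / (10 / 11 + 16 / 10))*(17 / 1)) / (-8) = -17765 / 9936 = -1.79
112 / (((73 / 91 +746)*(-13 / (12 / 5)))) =-0.03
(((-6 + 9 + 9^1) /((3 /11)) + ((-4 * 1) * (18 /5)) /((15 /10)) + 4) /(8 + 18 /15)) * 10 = 960 /23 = 41.74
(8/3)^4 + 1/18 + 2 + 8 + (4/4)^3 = 9983/162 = 61.62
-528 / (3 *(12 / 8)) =-352 / 3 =-117.33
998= 998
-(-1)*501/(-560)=-501/560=-0.89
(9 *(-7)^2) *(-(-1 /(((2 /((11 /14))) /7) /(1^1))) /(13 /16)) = 19404 /13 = 1492.62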